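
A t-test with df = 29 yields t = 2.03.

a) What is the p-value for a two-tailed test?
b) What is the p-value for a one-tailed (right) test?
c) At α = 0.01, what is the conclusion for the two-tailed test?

Answer: a) 0.0516, b) 0.0258, c) fail to reject H₀

Derivation:
Using t-distribution with df = 29:
a) Two-tailed: p = 2×P(T > 2.03) = 0.0516
b) One-tailed: p = P(T > 2.03) = 0.0258
c) 0.0516 ≥ 0.01, fail to reject H₀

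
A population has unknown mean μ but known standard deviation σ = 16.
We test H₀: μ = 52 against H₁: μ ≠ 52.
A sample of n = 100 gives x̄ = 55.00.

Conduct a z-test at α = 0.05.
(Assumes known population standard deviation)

Standard error: SE = σ/√n = 16/√100 = 1.6000
z-statistic: z = (x̄ - μ₀)/SE = (55.00 - 52)/1.6000 = 1.8750
Critical value: ±1.960
p-value = 0.0608
Decision: fail to reject H₀

Answer: z = 1.8750, fail to reject H₀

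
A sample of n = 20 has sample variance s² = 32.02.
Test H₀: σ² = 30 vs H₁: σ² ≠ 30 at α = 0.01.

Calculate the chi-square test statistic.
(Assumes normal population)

df = n - 1 = 19
χ² = (n-1)s²/σ₀² = 19×32.02/30 = 20.2793
Critical values: χ²_{0.995,19} = 6.844, χ²_{0.005,19} = 38.582
Rejection region: χ² < 6.844 or χ² > 38.582
Decision: fail to reject H₀

Answer: χ² = 20.2793, fail to reject H₀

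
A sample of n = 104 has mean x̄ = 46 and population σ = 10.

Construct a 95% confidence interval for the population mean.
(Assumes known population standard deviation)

Answer: (44.0780, 47.9220)

Derivation:
Confidence level: 95%, α = 0.05
z_0.025 = 1.960
SE = σ/√n = 10/√104 = 0.9806
Margin of error = 1.960 × 0.9806 = 1.9220
CI: x̄ ± margin = 46 ± 1.9220
CI: (44.0780, 47.9220)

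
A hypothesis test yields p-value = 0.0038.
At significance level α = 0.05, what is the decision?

Compare p-value to α:
0.0038 < 0.05
Decision: reject H₀

Answer: reject H₀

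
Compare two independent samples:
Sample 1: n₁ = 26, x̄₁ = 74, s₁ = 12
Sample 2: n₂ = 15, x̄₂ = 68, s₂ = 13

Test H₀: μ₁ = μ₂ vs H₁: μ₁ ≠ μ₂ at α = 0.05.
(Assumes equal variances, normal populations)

Answer: t = 1.4962, fail to reject H₀

Derivation:
Pooled variance: s²_p = [25×12² + 14×13²]/(39) = 152.9744
s_p = 12.3683
SE = s_p×√(1/n₁ + 1/n₂) = 12.3683×√(1/26 + 1/15) = 4.0102
t = (x̄₁ - x̄₂)/SE = (74 - 68)/4.0102 = 1.4962
df = 39, t-critical = ±2.023
Decision: fail to reject H₀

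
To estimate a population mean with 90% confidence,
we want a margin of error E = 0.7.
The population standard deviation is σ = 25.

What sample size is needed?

z_0.05 = 1.645
n = (z×σ/E)² = (1.645×25/0.7)²
n = 3451.5625
Round up: n = 3452

Answer: n = 3452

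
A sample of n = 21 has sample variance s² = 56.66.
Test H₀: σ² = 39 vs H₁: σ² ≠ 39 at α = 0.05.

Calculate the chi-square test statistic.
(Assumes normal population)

Answer: χ² = 29.0564, fail to reject H₀

Derivation:
df = n - 1 = 20
χ² = (n-1)s²/σ₀² = 20×56.66/39 = 29.0564
Critical values: χ²_{0.975,20} = 9.591, χ²_{0.025,20} = 34.170
Rejection region: χ² < 9.591 or χ² > 34.170
Decision: fail to reject H₀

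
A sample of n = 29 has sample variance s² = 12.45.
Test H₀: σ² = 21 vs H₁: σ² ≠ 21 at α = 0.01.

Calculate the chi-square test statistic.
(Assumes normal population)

df = n - 1 = 28
χ² = (n-1)s²/σ₀² = 28×12.45/21 = 16.6000
Critical values: χ²_{0.995,28} = 12.461, χ²_{0.005,28} = 50.993
Rejection region: χ² < 12.461 or χ² > 50.993
Decision: fail to reject H₀

Answer: χ² = 16.6000, fail to reject H₀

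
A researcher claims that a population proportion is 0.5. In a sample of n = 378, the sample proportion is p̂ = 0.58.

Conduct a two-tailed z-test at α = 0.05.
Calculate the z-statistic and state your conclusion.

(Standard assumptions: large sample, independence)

H₀: p = 0.5, H₁: p ≠ 0.5
Standard error: SE = √(p₀(1-p₀)/n) = √(0.5×0.5/378) = 0.025717
z-statistic: z = (p̂ - p₀)/SE = (0.58 - 0.5)/0.025717 = 3.1108
Critical value: z_0.025 = ±1.960
p-value = 0.0019
Decision: reject H₀ at α = 0.05

Answer: z = 3.1108, reject H₀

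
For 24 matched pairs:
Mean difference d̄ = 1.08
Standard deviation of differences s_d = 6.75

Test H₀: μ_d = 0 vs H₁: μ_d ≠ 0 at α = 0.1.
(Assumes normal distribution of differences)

df = n - 1 = 23
SE = s_d/√n = 6.75/√24 = 1.3778
t = d̄/SE = 1.08/1.3778 = 0.7839
Critical value: t_{0.05,23} = ±1.714
p-value ≈ 0.4411
Decision: fail to reject H₀

Answer: t = 0.7839, fail to reject H₀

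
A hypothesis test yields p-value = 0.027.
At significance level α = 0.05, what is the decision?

Answer: reject H₀

Derivation:
Compare p-value to α:
0.027 < 0.05
Decision: reject H₀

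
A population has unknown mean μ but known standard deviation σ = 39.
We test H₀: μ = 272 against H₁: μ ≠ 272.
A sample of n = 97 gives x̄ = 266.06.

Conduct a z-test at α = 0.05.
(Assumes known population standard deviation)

Standard error: SE = σ/√n = 39/√97 = 3.9599
z-statistic: z = (x̄ - μ₀)/SE = (266.06 - 272)/3.9599 = -1.5000
Critical value: ±1.960
p-value = 0.1336
Decision: fail to reject H₀

Answer: z = -1.5000, fail to reject H₀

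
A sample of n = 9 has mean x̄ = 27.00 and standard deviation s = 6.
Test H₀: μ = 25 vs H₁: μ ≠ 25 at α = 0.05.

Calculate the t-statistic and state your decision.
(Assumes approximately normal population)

Answer: t = 1.0000, fail to reject H₀

Derivation:
df = n - 1 = 8
SE = s/√n = 6/√9 = 2.0000
t = (x̄ - μ₀)/SE = (27.00 - 25)/2.0000 = 1.0000
Critical value: t_{0.025,8} = ±2.306
p-value ≈ 0.3466
Decision: fail to reject H₀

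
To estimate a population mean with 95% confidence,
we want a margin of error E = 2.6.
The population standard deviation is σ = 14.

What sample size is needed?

z_0.025 = 1.960
n = (z×σ/E)² = (1.960×14/2.6)²
n = 111.3837
Round up: n = 112

Answer: n = 112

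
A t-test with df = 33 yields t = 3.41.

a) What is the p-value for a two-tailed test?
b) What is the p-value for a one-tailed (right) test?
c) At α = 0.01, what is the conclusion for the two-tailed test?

Answer: a) 0.0017, b) 0.0009, c) reject H₀

Derivation:
Using t-distribution with df = 33:
a) Two-tailed: p = 2×P(T > 3.41) = 0.0017
b) One-tailed: p = P(T > 3.41) = 0.0009
c) 0.0017 < 0.01, reject H₀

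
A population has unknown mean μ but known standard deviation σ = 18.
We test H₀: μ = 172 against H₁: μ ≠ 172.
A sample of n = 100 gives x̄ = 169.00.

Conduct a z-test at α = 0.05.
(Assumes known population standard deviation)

Standard error: SE = σ/√n = 18/√100 = 1.8000
z-statistic: z = (x̄ - μ₀)/SE = (169.00 - 172)/1.8000 = -1.6667
Critical value: ±1.960
p-value = 0.0956
Decision: fail to reject H₀

Answer: z = -1.6667, fail to reject H₀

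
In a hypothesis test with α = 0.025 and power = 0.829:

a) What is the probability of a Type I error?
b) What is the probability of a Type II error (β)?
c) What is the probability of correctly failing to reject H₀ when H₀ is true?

a) Type I error probability = α = 0.025
b) Power = P(reject H₀ | H₁ true) = 1 - β = 0.829, so Type II error probability = β = 1 - Power = 0.171
c) P(fail to reject H₀ | H₀ true) = 1 - α = 0.975

Answer: a) 0.025, b) 0.171, c) 0.975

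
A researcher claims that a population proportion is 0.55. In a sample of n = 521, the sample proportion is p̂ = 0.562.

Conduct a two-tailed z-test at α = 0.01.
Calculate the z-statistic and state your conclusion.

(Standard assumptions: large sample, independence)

Answer: z = 0.5506, fail to reject H₀

Derivation:
H₀: p = 0.55, H₁: p ≠ 0.55
Standard error: SE = √(p₀(1-p₀)/n) = √(0.55×0.45/521) = 0.021796
z-statistic: z = (p̂ - p₀)/SE = (0.562 - 0.55)/0.021796 = 0.5506
Critical value: z_0.005 = ±2.576
p-value = 0.5819
Decision: fail to reject H₀ at α = 0.01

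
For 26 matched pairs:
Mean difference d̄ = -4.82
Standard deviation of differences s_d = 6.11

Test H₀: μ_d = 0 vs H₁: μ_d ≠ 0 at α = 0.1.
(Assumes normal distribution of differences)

df = n - 1 = 25
SE = s_d/√n = 6.11/√26 = 1.1983
t = d̄/SE = -4.82/1.1983 = -4.0224
Critical value: t_{0.05,25} = ±1.708
p-value ≈ 0.0005
Decision: reject H₀

Answer: t = -4.0224, reject H₀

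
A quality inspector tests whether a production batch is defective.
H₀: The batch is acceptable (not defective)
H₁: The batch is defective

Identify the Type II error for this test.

Type I error (α): Rejecting H₀ when H₀ is true
Type II error (β): Failing to reject H₀ when H₁ is true

Answer: Shipping a defective batch to customers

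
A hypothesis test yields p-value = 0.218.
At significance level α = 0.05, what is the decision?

Answer: fail to reject H₀

Derivation:
Compare p-value to α:
0.218 ≥ 0.05
Decision: fail to reject H₀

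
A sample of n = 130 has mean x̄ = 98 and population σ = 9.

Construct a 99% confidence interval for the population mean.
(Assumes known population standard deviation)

Confidence level: 99%, α = 0.01
z_0.005 = 2.576
SE = σ/√n = 9/√130 = 0.7894
Margin of error = 2.576 × 0.7894 = 2.0335
CI: x̄ ± margin = 98 ± 2.0335
CI: (95.9665, 100.0335)

Answer: (95.9665, 100.0335)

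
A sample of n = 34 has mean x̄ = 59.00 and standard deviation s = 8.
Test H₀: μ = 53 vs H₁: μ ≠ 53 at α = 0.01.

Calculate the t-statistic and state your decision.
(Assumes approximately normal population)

Answer: t = 4.3732, reject H₀

Derivation:
df = n - 1 = 33
SE = s/√n = 8/√34 = 1.3720
t = (x̄ - μ₀)/SE = (59.00 - 53)/1.3720 = 4.3732
Critical value: t_{0.005,33} = ±2.733
p-value ≈ 0.0001
Decision: reject H₀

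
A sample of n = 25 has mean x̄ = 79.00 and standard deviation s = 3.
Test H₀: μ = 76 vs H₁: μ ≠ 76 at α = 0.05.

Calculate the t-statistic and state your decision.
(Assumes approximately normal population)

Answer: t = 5.0000, reject H₀

Derivation:
df = n - 1 = 24
SE = s/√n = 3/√25 = 0.6000
t = (x̄ - μ₀)/SE = (79.00 - 76)/0.6000 = 5.0000
Critical value: t_{0.025,24} = ±2.064
p-value < 0.0001
Decision: reject H₀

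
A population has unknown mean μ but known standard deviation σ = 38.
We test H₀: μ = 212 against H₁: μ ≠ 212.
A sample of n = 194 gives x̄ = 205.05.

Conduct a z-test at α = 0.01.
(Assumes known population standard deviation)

Standard error: SE = σ/√n = 38/√194 = 2.7282
z-statistic: z = (x̄ - μ₀)/SE = (205.05 - 212)/2.7282 = -2.5475
Critical value: ±2.576
p-value = 0.0108
Decision: fail to reject H₀

Answer: z = -2.5475, fail to reject H₀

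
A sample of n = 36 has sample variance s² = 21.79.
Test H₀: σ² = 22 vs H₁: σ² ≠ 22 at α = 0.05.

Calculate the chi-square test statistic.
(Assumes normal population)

df = n - 1 = 35
χ² = (n-1)s²/σ₀² = 35×21.79/22 = 34.6659
Critical values: χ²_{0.975,35} = 20.569, χ²_{0.025,35} = 53.203
Rejection region: χ² < 20.569 or χ² > 53.203
Decision: fail to reject H₀

Answer: χ² = 34.6659, fail to reject H₀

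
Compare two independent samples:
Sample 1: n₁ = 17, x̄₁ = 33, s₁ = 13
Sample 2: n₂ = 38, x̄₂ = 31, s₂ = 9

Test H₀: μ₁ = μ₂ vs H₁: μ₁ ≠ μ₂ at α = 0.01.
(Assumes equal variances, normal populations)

Pooled variance: s²_p = [16×13² + 37×9²]/(53) = 107.5660
s_p = 10.3714
SE = s_p×√(1/n₁ + 1/n₂) = 10.3714×√(1/17 + 1/38) = 3.0262
t = (x̄₁ - x̄₂)/SE = (33 - 31)/3.0262 = 0.6609
df = 53, t-critical = ±2.672
Decision: fail to reject H₀

Answer: t = 0.6609, fail to reject H₀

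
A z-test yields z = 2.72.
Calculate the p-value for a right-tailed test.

For z = 2.72:
p = P(Z > 2.72) = 1 - Φ(2.72) = 0.0033

Answer: p-value ≈ 0.0033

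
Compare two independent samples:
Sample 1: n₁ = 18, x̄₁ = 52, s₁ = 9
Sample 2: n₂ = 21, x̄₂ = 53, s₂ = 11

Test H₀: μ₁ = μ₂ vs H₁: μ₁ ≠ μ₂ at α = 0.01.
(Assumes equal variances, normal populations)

Pooled variance: s²_p = [17×9² + 20×11²]/(37) = 102.6216
s_p = 10.1302
SE = s_p×√(1/n₁ + 1/n₂) = 10.1302×√(1/18 + 1/21) = 3.2539
t = (x̄₁ - x̄₂)/SE = (52 - 53)/3.2539 = -0.3073
df = 37, t-critical = ±2.715
Decision: fail to reject H₀

Answer: t = -0.3073, fail to reject H₀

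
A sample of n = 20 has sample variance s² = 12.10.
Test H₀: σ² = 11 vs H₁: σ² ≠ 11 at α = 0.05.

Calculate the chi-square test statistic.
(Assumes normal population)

Answer: χ² = 20.9000, fail to reject H₀

Derivation:
df = n - 1 = 19
χ² = (n-1)s²/σ₀² = 19×12.10/11 = 20.9000
Critical values: χ²_{0.975,19} = 8.907, χ²_{0.025,19} = 32.852
Rejection region: χ² < 8.907 or χ² > 32.852
Decision: fail to reject H₀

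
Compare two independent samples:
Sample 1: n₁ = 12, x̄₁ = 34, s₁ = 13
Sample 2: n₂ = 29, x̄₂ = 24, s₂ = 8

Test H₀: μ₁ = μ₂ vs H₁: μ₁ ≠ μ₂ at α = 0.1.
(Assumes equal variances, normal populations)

Pooled variance: s²_p = [11×13² + 28×8²]/(39) = 93.6154
s_p = 9.6755
SE = s_p×√(1/n₁ + 1/n₂) = 9.6755×√(1/12 + 1/29) = 3.3211
t = (x̄₁ - x̄₂)/SE = (34 - 24)/3.3211 = 3.0111
df = 39, t-critical = ±1.685
Decision: reject H₀

Answer: t = 3.0111, reject H₀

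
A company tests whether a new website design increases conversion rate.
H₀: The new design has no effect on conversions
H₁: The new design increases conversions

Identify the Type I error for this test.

Answer: Switching to a new design that doesn't actually help

Derivation:
Type I error: rejecting H₀ when it is actually true (false positive).
Type II error: failing to reject H₀ when H₁ is actually true (false negative).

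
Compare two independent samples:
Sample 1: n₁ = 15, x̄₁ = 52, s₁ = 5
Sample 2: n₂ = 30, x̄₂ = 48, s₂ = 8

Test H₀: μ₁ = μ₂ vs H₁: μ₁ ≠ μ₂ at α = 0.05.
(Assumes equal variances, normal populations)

Pooled variance: s²_p = [14×5² + 29×8²]/(43) = 51.3023
s_p = 7.1626
SE = s_p×√(1/n₁ + 1/n₂) = 7.1626×√(1/15 + 1/30) = 2.2650
t = (x̄₁ - x̄₂)/SE = (52 - 48)/2.2650 = 1.7660
df = 43, t-critical = ±2.017
Decision: fail to reject H₀

Answer: t = 1.7660, fail to reject H₀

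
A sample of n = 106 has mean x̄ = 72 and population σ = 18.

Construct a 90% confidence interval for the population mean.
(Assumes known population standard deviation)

Answer: (69.1240, 74.8760)

Derivation:
Confidence level: 90%, α = 0.1
z_0.05 = 1.645
SE = σ/√n = 18/√106 = 1.7483
Margin of error = 1.645 × 1.7483 = 2.8760
CI: x̄ ± margin = 72 ± 2.8760
CI: (69.1240, 74.8760)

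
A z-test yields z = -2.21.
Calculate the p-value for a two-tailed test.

Answer: p-value ≈ 0.0271

Derivation:
For z = -2.21:
p = 2×P(Z > |-2.21|) = 2×(1 - Φ(2.21)) = 0.0271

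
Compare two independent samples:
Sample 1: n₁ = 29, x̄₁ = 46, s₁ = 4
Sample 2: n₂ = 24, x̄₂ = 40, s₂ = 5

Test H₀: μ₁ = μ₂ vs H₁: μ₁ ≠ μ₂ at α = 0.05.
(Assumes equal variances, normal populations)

Pooled variance: s²_p = [28×4² + 23×5²]/(51) = 20.0588
s_p = 4.4787
SE = s_p×√(1/n₁ + 1/n₂) = 4.4787×√(1/29 + 1/24) = 1.2359
t = (x̄₁ - x̄₂)/SE = (46 - 40)/1.2359 = 4.8548
df = 51, t-critical = ±2.008
Decision: reject H₀

Answer: t = 4.8548, reject H₀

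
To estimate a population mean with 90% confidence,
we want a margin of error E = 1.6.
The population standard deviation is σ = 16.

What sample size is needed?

Answer: n = 271

Derivation:
z_0.05 = 1.645
n = (z×σ/E)² = (1.645×16/1.6)²
n = 270.6025
Round up: n = 271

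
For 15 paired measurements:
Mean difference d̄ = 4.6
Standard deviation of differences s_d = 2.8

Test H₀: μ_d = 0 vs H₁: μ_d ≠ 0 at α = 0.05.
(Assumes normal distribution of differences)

df = n - 1 = 14
SE = s_d/√n = 2.8/√15 = 0.7230
t = d̄/SE = 4.6/0.7230 = 6.3624
Critical value: t_{0.025,14} = ±2.145
p-value < 0.0001
Decision: reject H₀

Answer: t = 6.3624, reject H₀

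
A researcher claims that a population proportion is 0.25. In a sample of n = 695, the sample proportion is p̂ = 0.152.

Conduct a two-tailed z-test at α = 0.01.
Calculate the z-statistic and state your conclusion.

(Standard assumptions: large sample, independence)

Answer: z = -5.9665, reject H₀

Derivation:
H₀: p = 0.25, H₁: p ≠ 0.25
Standard error: SE = √(p₀(1-p₀)/n) = √(0.25×0.75/695) = 0.016425
z-statistic: z = (p̂ - p₀)/SE = (0.152 - 0.25)/0.016425 = -5.9665
Critical value: z_0.005 = ±2.576
p-value < 0.0001
Decision: reject H₀ at α = 0.01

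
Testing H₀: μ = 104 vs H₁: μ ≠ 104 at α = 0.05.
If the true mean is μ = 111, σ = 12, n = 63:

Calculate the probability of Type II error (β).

Answer: β ≈ 0.0038

Derivation:
SE = σ/√n = 12/√63 = 1.5119
Critical values: μ₀ ± z_0.025×SE = 104 ± 1.960×1.5119
Acceptance region: (101.0367, 106.9633)
Under H₁ (μ = 111): z_high = (106.9633 - 111)/1.5119 = -2.6700, z_low = (101.0367 - 111)/1.5119 = -6.5899
β = P(not reject | H₁) = Φ(-2.6700) - Φ(-6.5899) ≈ 0.0038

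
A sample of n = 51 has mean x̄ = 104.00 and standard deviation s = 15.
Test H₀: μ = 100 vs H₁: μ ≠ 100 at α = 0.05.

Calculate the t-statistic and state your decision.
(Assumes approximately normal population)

Answer: t = 1.9044, fail to reject H₀

Derivation:
df = n - 1 = 50
SE = s/√n = 15/√51 = 2.1004
t = (x̄ - μ₀)/SE = (104.00 - 100)/2.1004 = 1.9044
Critical value: t_{0.025,50} = ±2.009
p-value ≈ 0.0626
Decision: fail to reject H₀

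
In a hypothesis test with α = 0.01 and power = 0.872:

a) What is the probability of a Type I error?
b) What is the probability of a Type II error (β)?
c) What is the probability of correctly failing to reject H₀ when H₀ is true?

a) Type I error probability = α = 0.01
b) Power = P(reject H₀ | H₁ true) = 1 - β = 0.872, so Type II error probability = β = 1 - Power = 0.128
c) P(fail to reject H₀ | H₀ true) = 1 - α = 0.99

Answer: a) 0.01, b) 0.128, c) 0.99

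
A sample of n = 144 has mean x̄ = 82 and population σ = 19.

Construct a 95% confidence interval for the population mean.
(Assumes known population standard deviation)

Confidence level: 95%, α = 0.05
z_0.025 = 1.960
SE = σ/√n = 19/√144 = 1.5833
Margin of error = 1.960 × 1.5833 = 3.1033
CI: x̄ ± margin = 82 ± 3.1033
CI: (78.8967, 85.1033)

Answer: (78.8967, 85.1033)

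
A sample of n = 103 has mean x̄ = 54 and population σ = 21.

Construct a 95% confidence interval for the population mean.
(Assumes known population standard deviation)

Confidence level: 95%, α = 0.05
z_0.025 = 1.960
SE = σ/√n = 21/√103 = 2.0692
Margin of error = 1.960 × 2.0692 = 4.0556
CI: x̄ ± margin = 54 ± 4.0556
CI: (49.9444, 58.0556)

Answer: (49.9444, 58.0556)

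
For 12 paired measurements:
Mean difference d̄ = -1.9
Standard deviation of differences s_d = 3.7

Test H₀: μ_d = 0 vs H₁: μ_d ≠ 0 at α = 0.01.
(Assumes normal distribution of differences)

Answer: t = -1.7789, fail to reject H₀

Derivation:
df = n - 1 = 11
SE = s_d/√n = 3.7/√12 = 1.0681
t = d̄/SE = -1.9/1.0681 = -1.7789
Critical value: t_{0.005,11} = ±3.106
p-value ≈ 0.1029
Decision: fail to reject H₀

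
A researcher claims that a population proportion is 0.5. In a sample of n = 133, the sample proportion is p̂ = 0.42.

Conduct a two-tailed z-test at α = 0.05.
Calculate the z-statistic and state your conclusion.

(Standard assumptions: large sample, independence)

Answer: z = -1.8452, fail to reject H₀

Derivation:
H₀: p = 0.5, H₁: p ≠ 0.5
Standard error: SE = √(p₀(1-p₀)/n) = √(0.5×0.5/133) = 0.043355
z-statistic: z = (p̂ - p₀)/SE = (0.42 - 0.5)/0.043355 = -1.8452
Critical value: z_0.025 = ±1.960
p-value = 0.0650
Decision: fail to reject H₀ at α = 0.05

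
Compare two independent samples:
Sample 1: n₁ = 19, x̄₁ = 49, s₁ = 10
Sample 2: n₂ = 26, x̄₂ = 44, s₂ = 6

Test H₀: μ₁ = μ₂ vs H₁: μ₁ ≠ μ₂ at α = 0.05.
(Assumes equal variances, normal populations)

Answer: t = 2.0907, reject H₀

Derivation:
Pooled variance: s²_p = [18×10² + 25×6²]/(43) = 62.7907
s_p = 7.9241
SE = s_p×√(1/n₁ + 1/n₂) = 7.9241×√(1/19 + 1/26) = 2.3916
t = (x̄₁ - x̄₂)/SE = (49 - 44)/2.3916 = 2.0907
df = 43, t-critical = ±2.017
Decision: reject H₀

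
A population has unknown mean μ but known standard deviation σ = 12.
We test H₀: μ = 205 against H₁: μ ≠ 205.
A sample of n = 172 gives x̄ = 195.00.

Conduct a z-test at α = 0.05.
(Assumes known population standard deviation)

Standard error: SE = σ/√n = 12/√172 = 0.9150
z-statistic: z = (x̄ - μ₀)/SE = (195.00 - 205)/0.9150 = -10.9290
Critical value: ±1.960
p-value < 0.0001
Decision: reject H₀

Answer: z = -10.9290, reject H₀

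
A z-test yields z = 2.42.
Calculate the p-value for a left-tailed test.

Answer: p-value ≈ 0.9922

Derivation:
For z = 2.42:
p = P(Z < 2.42) = Φ(2.42) = 0.9922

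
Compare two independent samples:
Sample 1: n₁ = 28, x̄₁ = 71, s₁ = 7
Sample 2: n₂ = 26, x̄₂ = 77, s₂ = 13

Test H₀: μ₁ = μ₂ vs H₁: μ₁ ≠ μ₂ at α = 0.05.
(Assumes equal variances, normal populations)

Pooled variance: s²_p = [27×7² + 25×13²]/(52) = 106.6923
s_p = 10.3292
SE = s_p×√(1/n₁ + 1/n₂) = 10.3292×√(1/28 + 1/26) = 2.8132
t = (x̄₁ - x̄₂)/SE = (71 - 77)/2.8132 = -2.1328
df = 52, t-critical = ±2.007
Decision: reject H₀

Answer: t = -2.1328, reject H₀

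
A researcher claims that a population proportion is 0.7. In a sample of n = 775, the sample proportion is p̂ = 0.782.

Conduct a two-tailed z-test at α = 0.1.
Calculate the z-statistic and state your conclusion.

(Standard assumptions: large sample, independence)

Answer: z = 4.9815, reject H₀

Derivation:
H₀: p = 0.7, H₁: p ≠ 0.7
Standard error: SE = √(p₀(1-p₀)/n) = √(0.7×0.3/775) = 0.016461
z-statistic: z = (p̂ - p₀)/SE = (0.782 - 0.7)/0.016461 = 4.9815
Critical value: z_0.05 = ±1.645
p-value < 0.0001
Decision: reject H₀ at α = 0.1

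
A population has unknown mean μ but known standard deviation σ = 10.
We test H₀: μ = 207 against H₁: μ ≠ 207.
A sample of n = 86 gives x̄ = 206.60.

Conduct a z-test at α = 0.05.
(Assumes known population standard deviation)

Answer: z = -0.3710, fail to reject H₀

Derivation:
Standard error: SE = σ/√n = 10/√86 = 1.0783
z-statistic: z = (x̄ - μ₀)/SE = (206.60 - 207)/1.0783 = -0.3710
Critical value: ±1.960
p-value = 0.7106
Decision: fail to reject H₀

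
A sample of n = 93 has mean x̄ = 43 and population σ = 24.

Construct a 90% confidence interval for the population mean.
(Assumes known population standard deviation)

Answer: (38.9061, 47.0939)

Derivation:
Confidence level: 90%, α = 0.1
z_0.05 = 1.645
SE = σ/√n = 24/√93 = 2.4887
Margin of error = 1.645 × 2.4887 = 4.0939
CI: x̄ ± margin = 43 ± 4.0939
CI: (38.9061, 47.0939)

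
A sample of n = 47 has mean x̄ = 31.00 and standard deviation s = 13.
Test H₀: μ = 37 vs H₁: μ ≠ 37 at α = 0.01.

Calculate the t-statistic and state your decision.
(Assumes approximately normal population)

Answer: t = -3.1642, reject H₀

Derivation:
df = n - 1 = 46
SE = s/√n = 13/√47 = 1.8962
t = (x̄ - μ₀)/SE = (31.00 - 37)/1.8962 = -3.1642
Critical value: t_{0.005,46} = ±2.687
p-value ≈ 0.0028
Decision: reject H₀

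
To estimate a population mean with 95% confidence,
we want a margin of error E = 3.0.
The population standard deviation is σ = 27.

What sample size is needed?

Answer: n = 312

Derivation:
z_0.025 = 1.960
n = (z×σ/E)² = (1.960×27/3.0)²
n = 311.1696
Round up: n = 312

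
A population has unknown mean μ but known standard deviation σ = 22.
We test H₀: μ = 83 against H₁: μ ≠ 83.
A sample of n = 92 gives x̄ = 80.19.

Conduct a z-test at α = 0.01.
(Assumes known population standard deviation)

Standard error: SE = σ/√n = 22/√92 = 2.2937
z-statistic: z = (x̄ - μ₀)/SE = (80.19 - 83)/2.2937 = -1.2251
Critical value: ±2.576
p-value = 0.2205
Decision: fail to reject H₀

Answer: z = -1.2251, fail to reject H₀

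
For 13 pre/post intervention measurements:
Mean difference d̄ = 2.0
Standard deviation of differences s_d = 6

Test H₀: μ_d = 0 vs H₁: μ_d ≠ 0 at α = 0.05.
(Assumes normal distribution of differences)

Answer: t = 1.2019, fail to reject H₀

Derivation:
df = n - 1 = 12
SE = s_d/√n = 6/√13 = 1.6641
t = d̄/SE = 2.0/1.6641 = 1.2019
Critical value: t_{0.025,12} = ±2.179
p-value ≈ 0.2526
Decision: fail to reject H₀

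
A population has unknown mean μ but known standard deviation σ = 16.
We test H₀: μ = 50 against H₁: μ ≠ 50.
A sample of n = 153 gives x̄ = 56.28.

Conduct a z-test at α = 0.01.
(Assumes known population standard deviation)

Standard error: SE = σ/√n = 16/√153 = 1.2935
z-statistic: z = (x̄ - μ₀)/SE = (56.28 - 50)/1.2935 = 4.8550
Critical value: ±2.576
p-value < 0.0001
Decision: reject H₀

Answer: z = 4.8550, reject H₀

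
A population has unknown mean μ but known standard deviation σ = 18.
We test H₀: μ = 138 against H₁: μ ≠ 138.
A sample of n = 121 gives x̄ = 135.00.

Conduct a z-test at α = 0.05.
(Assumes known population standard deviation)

Standard error: SE = σ/√n = 18/√121 = 1.6364
z-statistic: z = (x̄ - μ₀)/SE = (135.00 - 138)/1.6364 = -1.8333
Critical value: ±1.960
p-value = 0.0668
Decision: fail to reject H₀

Answer: z = -1.8333, fail to reject H₀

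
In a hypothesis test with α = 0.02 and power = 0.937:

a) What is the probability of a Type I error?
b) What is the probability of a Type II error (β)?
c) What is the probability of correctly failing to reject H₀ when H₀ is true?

a) Type I error probability = α = 0.02
b) Power = P(reject H₀ | H₁ true) = 1 - β = 0.937, so Type II error probability = β = 1 - Power = 0.063
c) P(fail to reject H₀ | H₀ true) = 1 - α = 0.98

Answer: a) 0.02, b) 0.063, c) 0.98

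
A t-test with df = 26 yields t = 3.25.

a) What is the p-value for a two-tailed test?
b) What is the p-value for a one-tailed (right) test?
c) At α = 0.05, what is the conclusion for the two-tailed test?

Using t-distribution with df = 26:
a) Two-tailed: p = 2×P(T > 3.25) = 0.0032
b) One-tailed: p = P(T > 3.25) = 0.0016
c) 0.0032 < 0.05, reject H₀

Answer: a) 0.0032, b) 0.0016, c) reject H₀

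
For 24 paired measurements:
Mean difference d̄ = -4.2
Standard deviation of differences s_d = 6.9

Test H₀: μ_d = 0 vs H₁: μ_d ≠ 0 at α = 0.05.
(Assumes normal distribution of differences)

df = n - 1 = 23
SE = s_d/√n = 6.9/√24 = 1.4085
t = d̄/SE = -4.2/1.4085 = -2.9819
Critical value: t_{0.025,23} = ±2.069
p-value ≈ 0.0067
Decision: reject H₀

Answer: t = -2.9819, reject H₀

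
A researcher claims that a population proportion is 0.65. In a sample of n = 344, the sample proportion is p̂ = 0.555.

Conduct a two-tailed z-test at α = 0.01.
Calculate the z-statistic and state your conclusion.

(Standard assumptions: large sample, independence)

Answer: z = -3.6942, reject H₀

Derivation:
H₀: p = 0.65, H₁: p ≠ 0.65
Standard error: SE = √(p₀(1-p₀)/n) = √(0.65×0.35/344) = 0.025716
z-statistic: z = (p̂ - p₀)/SE = (0.555 - 0.65)/0.025716 = -3.6942
Critical value: z_0.005 = ±2.576
p-value = 0.0002
Decision: reject H₀ at α = 0.01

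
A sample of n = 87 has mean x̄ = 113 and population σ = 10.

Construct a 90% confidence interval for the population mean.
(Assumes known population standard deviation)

Answer: (111.2364, 114.7636)

Derivation:
Confidence level: 90%, α = 0.1
z_0.05 = 1.645
SE = σ/√n = 10/√87 = 1.0721
Margin of error = 1.645 × 1.0721 = 1.7636
CI: x̄ ± margin = 113 ± 1.7636
CI: (111.2364, 114.7636)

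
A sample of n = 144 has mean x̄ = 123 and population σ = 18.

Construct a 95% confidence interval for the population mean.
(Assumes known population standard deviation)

Answer: (120.0600, 125.9400)

Derivation:
Confidence level: 95%, α = 0.05
z_0.025 = 1.960
SE = σ/√n = 18/√144 = 1.5000
Margin of error = 1.960 × 1.5000 = 2.9400
CI: x̄ ± margin = 123 ± 2.9400
CI: (120.0600, 125.9400)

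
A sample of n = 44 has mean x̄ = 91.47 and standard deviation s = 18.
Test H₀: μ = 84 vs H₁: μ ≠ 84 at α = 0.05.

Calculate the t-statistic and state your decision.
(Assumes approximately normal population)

df = n - 1 = 43
SE = s/√n = 18/√44 = 2.7136
t = (x̄ - μ₀)/SE = (91.47 - 84)/2.7136 = 2.7528
Critical value: t_{0.025,43} = ±2.017
p-value ≈ 0.0086
Decision: reject H₀

Answer: t = 2.7528, reject H₀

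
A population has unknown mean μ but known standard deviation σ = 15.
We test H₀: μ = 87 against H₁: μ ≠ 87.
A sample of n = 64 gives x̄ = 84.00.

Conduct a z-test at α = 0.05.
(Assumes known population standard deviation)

Standard error: SE = σ/√n = 15/√64 = 1.8750
z-statistic: z = (x̄ - μ₀)/SE = (84.00 - 87)/1.8750 = -1.6000
Critical value: ±1.960
p-value = 0.1096
Decision: fail to reject H₀

Answer: z = -1.6000, fail to reject H₀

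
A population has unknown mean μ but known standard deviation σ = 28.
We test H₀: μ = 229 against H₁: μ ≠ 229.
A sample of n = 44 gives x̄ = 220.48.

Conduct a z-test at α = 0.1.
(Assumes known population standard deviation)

Standard error: SE = σ/√n = 28/√44 = 4.2212
z-statistic: z = (x̄ - μ₀)/SE = (220.48 - 229)/4.2212 = -2.0184
Critical value: ±1.645
p-value = 0.0435
Decision: reject H₀

Answer: z = -2.0184, reject H₀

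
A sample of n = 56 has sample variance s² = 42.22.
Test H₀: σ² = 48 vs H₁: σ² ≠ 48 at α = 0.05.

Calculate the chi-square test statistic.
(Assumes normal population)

Answer: χ² = 48.3771, fail to reject H₀

Derivation:
df = n - 1 = 55
χ² = (n-1)s²/σ₀² = 55×42.22/48 = 48.3771
Critical values: χ²_{0.975,55} = 36.398, χ²_{0.025,55} = 77.380
Rejection region: χ² < 36.398 or χ² > 77.380
Decision: fail to reject H₀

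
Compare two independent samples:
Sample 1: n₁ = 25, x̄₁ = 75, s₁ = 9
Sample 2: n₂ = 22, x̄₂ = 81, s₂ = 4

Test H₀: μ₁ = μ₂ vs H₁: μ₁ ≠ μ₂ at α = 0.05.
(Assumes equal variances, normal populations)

Answer: t = -2.8835, reject H₀

Derivation:
Pooled variance: s²_p = [24×9² + 21×4²]/(45) = 50.6667
s_p = 7.1181
SE = s_p×√(1/n₁ + 1/n₂) = 7.1181×√(1/25 + 1/22) = 2.0808
t = (x̄₁ - x̄₂)/SE = (75 - 81)/2.0808 = -2.8835
df = 45, t-critical = ±2.014
Decision: reject H₀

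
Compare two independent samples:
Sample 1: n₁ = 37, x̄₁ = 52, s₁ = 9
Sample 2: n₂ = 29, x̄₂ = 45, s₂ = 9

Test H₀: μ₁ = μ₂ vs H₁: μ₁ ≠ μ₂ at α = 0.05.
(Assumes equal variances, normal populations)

Pooled variance: s²_p = [36×9² + 28×9²]/(64) = 81.0000
s_p = 9.0000
SE = s_p×√(1/n₁ + 1/n₂) = 9.0000×√(1/37 + 1/29) = 2.2321
t = (x̄₁ - x̄₂)/SE = (52 - 45)/2.2321 = 3.1361
df = 64, t-critical = ±1.998
Decision: reject H₀

Answer: t = 3.1361, reject H₀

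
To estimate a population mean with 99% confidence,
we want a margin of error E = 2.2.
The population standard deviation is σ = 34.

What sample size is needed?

z_0.005 = 2.576
n = (z×σ/E)² = (2.576×34/2.2)²
n = 1584.9085
Round up: n = 1585

Answer: n = 1585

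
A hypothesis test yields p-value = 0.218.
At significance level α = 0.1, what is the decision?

Compare p-value to α:
0.218 ≥ 0.1
Decision: fail to reject H₀

Answer: fail to reject H₀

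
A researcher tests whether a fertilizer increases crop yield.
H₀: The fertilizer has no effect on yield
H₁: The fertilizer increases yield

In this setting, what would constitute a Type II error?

Answer: Failing to recommend an effective fertilizer

Derivation:
A Type I error (probability α) occurs when we reject a true H₀.
A Type II error (probability β) occurs when we fail to reject a false H₀.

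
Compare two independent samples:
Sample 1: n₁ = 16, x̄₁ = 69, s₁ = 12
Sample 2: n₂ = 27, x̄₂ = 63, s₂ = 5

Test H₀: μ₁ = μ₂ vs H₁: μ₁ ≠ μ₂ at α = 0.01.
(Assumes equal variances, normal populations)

Answer: t = 2.2972, fail to reject H₀

Derivation:
Pooled variance: s²_p = [15×12² + 26×5²]/(41) = 68.5366
s_p = 8.2787
SE = s_p×√(1/n₁ + 1/n₂) = 8.2787×√(1/16 + 1/27) = 2.6119
t = (x̄₁ - x̄₂)/SE = (69 - 63)/2.6119 = 2.2972
df = 41, t-critical = ±2.701
Decision: fail to reject H₀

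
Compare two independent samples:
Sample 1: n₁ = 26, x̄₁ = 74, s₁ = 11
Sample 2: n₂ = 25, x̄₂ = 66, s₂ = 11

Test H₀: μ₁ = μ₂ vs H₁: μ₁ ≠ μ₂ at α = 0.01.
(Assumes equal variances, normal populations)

Answer: t = 2.5964, fail to reject H₀

Derivation:
Pooled variance: s²_p = [25×11² + 24×11²]/(49) = 121.0000
s_p = 11.0000
SE = s_p×√(1/n₁ + 1/n₂) = 11.0000×√(1/26 + 1/25) = 3.0812
t = (x̄₁ - x̄₂)/SE = (74 - 66)/3.0812 = 2.5964
df = 49, t-critical = ±2.680
Decision: fail to reject H₀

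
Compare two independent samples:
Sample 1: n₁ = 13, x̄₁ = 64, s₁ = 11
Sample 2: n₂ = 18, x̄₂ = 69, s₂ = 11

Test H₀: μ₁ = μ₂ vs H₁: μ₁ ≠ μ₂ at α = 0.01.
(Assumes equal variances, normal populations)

Answer: t = -1.2488, fail to reject H₀

Derivation:
Pooled variance: s²_p = [12×11² + 17×11²]/(29) = 121.0000
s_p = 11.0000
SE = s_p×√(1/n₁ + 1/n₂) = 11.0000×√(1/13 + 1/18) = 4.0037
t = (x̄₁ - x̄₂)/SE = (64 - 69)/4.0037 = -1.2488
df = 29, t-critical = ±2.756
Decision: fail to reject H₀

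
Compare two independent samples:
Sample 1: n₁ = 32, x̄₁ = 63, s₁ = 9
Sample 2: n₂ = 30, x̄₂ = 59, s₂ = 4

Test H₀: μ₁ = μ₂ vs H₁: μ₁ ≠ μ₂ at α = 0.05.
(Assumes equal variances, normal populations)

Answer: t = 2.2353, reject H₀

Derivation:
Pooled variance: s²_p = [31×9² + 29×4²]/(60) = 49.5833
s_p = 7.0415
SE = s_p×√(1/n₁ + 1/n₂) = 7.0415×√(1/32 + 1/30) = 1.7895
t = (x̄₁ - x̄₂)/SE = (63 - 59)/1.7895 = 2.2353
df = 60, t-critical = ±2.000
Decision: reject H₀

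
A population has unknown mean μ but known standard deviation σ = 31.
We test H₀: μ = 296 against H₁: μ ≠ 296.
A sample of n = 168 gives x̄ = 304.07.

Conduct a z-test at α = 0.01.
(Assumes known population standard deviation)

Standard error: SE = σ/√n = 31/√168 = 2.3917
z-statistic: z = (x̄ - μ₀)/SE = (304.07 - 296)/2.3917 = 3.3742
Critical value: ±2.576
p-value = 0.0007
Decision: reject H₀

Answer: z = 3.3742, reject H₀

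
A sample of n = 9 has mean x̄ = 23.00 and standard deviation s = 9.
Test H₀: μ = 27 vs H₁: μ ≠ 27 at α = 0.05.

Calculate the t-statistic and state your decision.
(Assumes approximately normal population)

df = n - 1 = 8
SE = s/√n = 9/√9 = 3.0000
t = (x̄ - μ₀)/SE = (23.00 - 27)/3.0000 = -1.3333
Critical value: t_{0.025,8} = ±2.306
p-value ≈ 0.2191
Decision: fail to reject H₀

Answer: t = -1.3333, fail to reject H₀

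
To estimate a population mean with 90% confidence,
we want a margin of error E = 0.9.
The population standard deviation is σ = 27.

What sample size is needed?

Answer: n = 2436

Derivation:
z_0.05 = 1.645
n = (z×σ/E)² = (1.645×27/0.9)²
n = 2435.4225
Round up: n = 2436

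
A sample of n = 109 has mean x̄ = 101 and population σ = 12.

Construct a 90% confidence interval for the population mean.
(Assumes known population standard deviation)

Confidence level: 90%, α = 0.1
z_0.05 = 1.645
SE = σ/√n = 12/√109 = 1.1494
Margin of error = 1.645 × 1.1494 = 1.8908
CI: x̄ ± margin = 101 ± 1.8908
CI: (99.1092, 102.8908)

Answer: (99.1092, 102.8908)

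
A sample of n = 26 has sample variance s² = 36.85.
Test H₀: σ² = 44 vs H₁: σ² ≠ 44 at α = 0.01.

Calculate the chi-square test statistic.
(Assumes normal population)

df = n - 1 = 25
χ² = (n-1)s²/σ₀² = 25×36.85/44 = 20.9375
Critical values: χ²_{0.995,25} = 10.520, χ²_{0.005,25} = 46.928
Rejection region: χ² < 10.520 or χ² > 46.928
Decision: fail to reject H₀

Answer: χ² = 20.9375, fail to reject H₀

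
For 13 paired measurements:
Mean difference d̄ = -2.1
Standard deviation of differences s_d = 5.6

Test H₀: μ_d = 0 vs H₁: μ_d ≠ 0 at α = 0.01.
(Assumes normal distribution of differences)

Answer: t = -1.3520, fail to reject H₀

Derivation:
df = n - 1 = 12
SE = s_d/√n = 5.6/√13 = 1.5532
t = d̄/SE = -2.1/1.5532 = -1.3520
Critical value: t_{0.005,12} = ±3.055
p-value ≈ 0.2013
Decision: fail to reject H₀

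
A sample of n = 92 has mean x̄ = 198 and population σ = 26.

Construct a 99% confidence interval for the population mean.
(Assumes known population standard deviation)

Confidence level: 99%, α = 0.01
z_0.005 = 2.576
SE = σ/√n = 26/√92 = 2.7107
Margin of error = 2.576 × 2.7107 = 6.9828
CI: x̄ ± margin = 198 ± 6.9828
CI: (191.0172, 204.9828)

Answer: (191.0172, 204.9828)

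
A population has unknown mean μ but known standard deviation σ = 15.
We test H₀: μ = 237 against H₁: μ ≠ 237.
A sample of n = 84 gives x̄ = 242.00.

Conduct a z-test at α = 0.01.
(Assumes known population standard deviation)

Answer: z = 3.0551, reject H₀

Derivation:
Standard error: SE = σ/√n = 15/√84 = 1.6366
z-statistic: z = (x̄ - μ₀)/SE = (242.00 - 237)/1.6366 = 3.0551
Critical value: ±2.576
p-value = 0.0022
Decision: reject H₀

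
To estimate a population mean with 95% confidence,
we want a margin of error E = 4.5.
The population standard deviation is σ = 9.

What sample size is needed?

z_0.025 = 1.960
n = (z×σ/E)² = (1.960×9/4.5)²
n = 15.3664
Round up: n = 16

Answer: n = 16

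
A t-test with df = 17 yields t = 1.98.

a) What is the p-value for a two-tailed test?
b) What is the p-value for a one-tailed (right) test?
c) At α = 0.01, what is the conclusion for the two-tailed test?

Using t-distribution with df = 17:
a) Two-tailed: p = 2×P(T > 1.98) = 0.0641
b) One-tailed: p = P(T > 1.98) = 0.0321
c) 0.0641 ≥ 0.01, fail to reject H₀

Answer: a) 0.0641, b) 0.0321, c) fail to reject H₀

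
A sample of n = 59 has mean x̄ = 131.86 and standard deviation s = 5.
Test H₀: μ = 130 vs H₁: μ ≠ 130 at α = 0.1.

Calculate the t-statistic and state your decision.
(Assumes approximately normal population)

Answer: t = 2.8576, reject H₀

Derivation:
df = n - 1 = 58
SE = s/√n = 5/√59 = 0.6509
t = (x̄ - μ₀)/SE = (131.86 - 130)/0.6509 = 2.8576
Critical value: t_{0.05,58} = ±1.672
p-value ≈ 0.0059
Decision: reject H₀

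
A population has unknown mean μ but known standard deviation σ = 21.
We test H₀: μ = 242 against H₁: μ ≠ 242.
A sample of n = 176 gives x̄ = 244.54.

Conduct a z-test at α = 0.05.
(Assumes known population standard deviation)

Standard error: SE = σ/√n = 21/√176 = 1.5829
z-statistic: z = (x̄ - μ₀)/SE = (244.54 - 242)/1.5829 = 1.6046
Critical value: ±1.960
p-value = 0.1086
Decision: fail to reject H₀

Answer: z = 1.6046, fail to reject H₀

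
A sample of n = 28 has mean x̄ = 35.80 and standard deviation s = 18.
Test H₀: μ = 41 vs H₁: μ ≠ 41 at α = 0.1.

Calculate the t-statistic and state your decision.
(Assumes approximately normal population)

df = n - 1 = 27
SE = s/√n = 18/√28 = 3.4017
t = (x̄ - μ₀)/SE = (35.80 - 41)/3.4017 = -1.5286
Critical value: t_{0.05,27} = ±1.703
p-value ≈ 0.1380
Decision: fail to reject H₀

Answer: t = -1.5286, fail to reject H₀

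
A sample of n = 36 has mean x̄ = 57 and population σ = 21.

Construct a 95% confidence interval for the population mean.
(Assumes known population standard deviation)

Answer: (50.1400, 63.8600)

Derivation:
Confidence level: 95%, α = 0.05
z_0.025 = 1.960
SE = σ/√n = 21/√36 = 3.5000
Margin of error = 1.960 × 3.5000 = 6.8600
CI: x̄ ± margin = 57 ± 6.8600
CI: (50.1400, 63.8600)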